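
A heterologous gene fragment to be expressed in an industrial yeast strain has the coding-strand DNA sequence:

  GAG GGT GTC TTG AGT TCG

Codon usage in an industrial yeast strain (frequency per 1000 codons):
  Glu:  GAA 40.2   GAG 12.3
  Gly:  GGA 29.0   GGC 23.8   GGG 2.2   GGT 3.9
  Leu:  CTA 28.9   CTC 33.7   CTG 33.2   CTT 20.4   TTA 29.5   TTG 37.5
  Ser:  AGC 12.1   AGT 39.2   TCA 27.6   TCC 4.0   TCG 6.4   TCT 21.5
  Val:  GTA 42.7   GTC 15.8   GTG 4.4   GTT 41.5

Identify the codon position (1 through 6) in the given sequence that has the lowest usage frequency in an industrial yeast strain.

Codon 1 GAG (Glu): 12.3 per 1000.
Codon 2 GGT (Gly): 3.9 per 1000.
Codon 3 GTC (Val): 15.8 per 1000.
Codon 4 TTG (Leu): 37.5 per 1000.
Codon 5 AGT (Ser): 39.2 per 1000.
Codon 6 TCG (Ser): 6.4 per 1000.
Lowest frequency is 3.9 at codon 2.

2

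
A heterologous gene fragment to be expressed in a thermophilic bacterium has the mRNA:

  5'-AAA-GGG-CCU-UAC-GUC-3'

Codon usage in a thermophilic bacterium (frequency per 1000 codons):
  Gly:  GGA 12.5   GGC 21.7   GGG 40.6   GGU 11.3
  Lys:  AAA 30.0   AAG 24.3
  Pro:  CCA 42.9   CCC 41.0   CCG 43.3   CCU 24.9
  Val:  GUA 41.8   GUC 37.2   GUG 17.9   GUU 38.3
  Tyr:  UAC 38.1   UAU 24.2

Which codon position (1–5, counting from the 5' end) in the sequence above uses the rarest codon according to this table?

3

Codon 1 AAA (Lys): 30.0 per 1000.
Codon 2 GGG (Gly): 40.6 per 1000.
Codon 3 CCU (Pro): 24.9 per 1000.
Codon 4 UAC (Tyr): 38.1 per 1000.
Codon 5 GUC (Val): 37.2 per 1000.
Lowest frequency is 24.9 at codon 3.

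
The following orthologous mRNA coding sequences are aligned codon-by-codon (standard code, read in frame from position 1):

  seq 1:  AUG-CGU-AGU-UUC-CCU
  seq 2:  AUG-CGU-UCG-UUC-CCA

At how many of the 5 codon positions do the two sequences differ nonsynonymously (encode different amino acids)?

Codon 1: AUG Met / AUG Met — identical.
Codon 2: CGU Arg / CGU Arg — identical.
Codon 3: AGU Ser / UCG Ser — synonymous.
Codon 4: UUC Phe / UUC Phe — identical.
Codon 5: CCU Pro / CCA Pro — synonymous.
Nonsynonymous differences: 0.

0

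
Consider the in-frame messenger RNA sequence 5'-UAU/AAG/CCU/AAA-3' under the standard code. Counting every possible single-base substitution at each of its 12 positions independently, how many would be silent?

Codon 1 (UAU, Tyr): 1 synonymous substitution.
Codon 2 (AAG, Lys): 1 synonymous substitution.
Codon 3 (CCU, Pro): 3 synonymous substitutions.
Codon 4 (AAA, Lys): 1 synonymous substitution.
Total: 1 + 1 + 3 + 1 = 6.

6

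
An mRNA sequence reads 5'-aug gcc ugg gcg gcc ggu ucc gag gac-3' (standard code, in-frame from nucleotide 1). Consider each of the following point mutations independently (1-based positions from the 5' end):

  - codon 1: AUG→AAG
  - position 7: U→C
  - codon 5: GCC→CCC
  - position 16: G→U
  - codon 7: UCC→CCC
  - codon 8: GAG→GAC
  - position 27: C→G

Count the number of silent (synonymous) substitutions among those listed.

0

Codon 1: AUG (Met) → AAG (Lys) — missense.
Codon 3: UGG (Trp) → CGG (Arg) — missense.
Codon 5: GCC (Ala) → CCC (Pro) — missense.
Codon 6: GGU (Gly) → UGU (Cys) — missense.
Codon 7: UCC (Ser) → CCC (Pro) — missense.
Codon 8: GAG (Glu) → GAC (Asp) — missense.
Codon 9: GAC (Asp) → GAG (Glu) — missense.
Synonymous: 0 of 7.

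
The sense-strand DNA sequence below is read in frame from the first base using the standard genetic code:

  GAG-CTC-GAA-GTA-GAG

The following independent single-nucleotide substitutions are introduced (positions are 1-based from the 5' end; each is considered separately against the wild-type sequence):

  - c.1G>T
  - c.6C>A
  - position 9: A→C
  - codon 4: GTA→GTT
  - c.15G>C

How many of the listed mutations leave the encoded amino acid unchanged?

Codon 1: GAG (Glu) → TAG (Stop) — nonsense.
Codon 2: CTC (Leu) → CTA (Leu) — synonymous.
Codon 3: GAA (Glu) → GAC (Asp) — missense.
Codon 4: GTA (Val) → GTT (Val) — synonymous.
Codon 5: GAG (Glu) → GAC (Asp) — missense.
Synonymous: 2 of 5.

2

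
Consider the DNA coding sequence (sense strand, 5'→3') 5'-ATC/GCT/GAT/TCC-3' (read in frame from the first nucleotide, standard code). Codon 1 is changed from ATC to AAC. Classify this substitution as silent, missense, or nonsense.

missense

Position 2 falls in codon 1: ATC → Ile.
After the substitution the codon is AAC → Asn.
Ile ≠ Asn, so this is a missense mutation.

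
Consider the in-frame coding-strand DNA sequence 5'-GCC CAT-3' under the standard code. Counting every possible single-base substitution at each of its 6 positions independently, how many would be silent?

Codon 1 (GCC, Ala): 3 synonymous substitutions.
Codon 2 (CAT, His): 1 synonymous substitution.
Total: 3 + 1 = 4.

4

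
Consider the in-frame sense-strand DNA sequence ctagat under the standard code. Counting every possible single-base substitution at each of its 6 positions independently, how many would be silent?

5

Codon 1 (CTA, Leu): 4 synonymous substitutions.
Codon 2 (GAT, Asp): 1 synonymous substitution.
Total: 4 + 1 = 5.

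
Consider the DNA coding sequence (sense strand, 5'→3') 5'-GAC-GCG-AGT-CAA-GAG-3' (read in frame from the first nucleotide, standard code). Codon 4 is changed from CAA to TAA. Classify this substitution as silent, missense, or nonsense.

Position 10 falls in codon 4: CAA → Gln.
After the substitution the codon is TAA → Stop.
The new codon is a stop codon, so this is a nonsense mutation.

nonsense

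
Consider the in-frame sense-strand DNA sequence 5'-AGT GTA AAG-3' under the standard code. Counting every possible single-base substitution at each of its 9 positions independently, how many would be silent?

Codon 1 (AGT, Ser): 1 synonymous substitution.
Codon 2 (GTA, Val): 3 synonymous substitutions.
Codon 3 (AAG, Lys): 1 synonymous substitution.
Total: 1 + 3 + 1 = 5.

5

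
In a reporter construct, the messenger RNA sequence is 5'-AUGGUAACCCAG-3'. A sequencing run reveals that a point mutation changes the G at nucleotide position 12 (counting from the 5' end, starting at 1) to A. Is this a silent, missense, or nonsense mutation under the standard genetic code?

Position 12 falls in codon 4: CAG → Gln.
After the substitution the codon is CAA → Gln.
Both encode Gln, so the change is synonymous.

silent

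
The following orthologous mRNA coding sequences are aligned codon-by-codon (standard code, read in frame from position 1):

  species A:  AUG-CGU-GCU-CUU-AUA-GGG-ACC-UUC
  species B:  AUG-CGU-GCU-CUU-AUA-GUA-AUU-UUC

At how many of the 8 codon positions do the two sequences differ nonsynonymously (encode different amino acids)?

Codon 1: AUG Met / AUG Met — identical.
Codon 2: CGU Arg / CGU Arg — identical.
Codon 3: GCU Ala / GCU Ala — identical.
Codon 4: CUU Leu / CUU Leu — identical.
Codon 5: AUA Ile / AUA Ile — identical.
Codon 6: GGG Gly / GUA Val — nonsynonymous.
Codon 7: ACC Thr / AUU Ile — nonsynonymous.
Codon 8: UUC Phe / UUC Phe — identical.
Nonsynonymous differences: 2.

2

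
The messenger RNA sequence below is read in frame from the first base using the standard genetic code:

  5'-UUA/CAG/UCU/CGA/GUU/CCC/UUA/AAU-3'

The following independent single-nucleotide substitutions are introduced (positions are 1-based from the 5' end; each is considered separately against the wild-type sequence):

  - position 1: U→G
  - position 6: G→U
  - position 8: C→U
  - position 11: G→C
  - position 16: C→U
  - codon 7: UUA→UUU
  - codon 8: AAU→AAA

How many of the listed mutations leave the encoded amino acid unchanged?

Codon 1: UUA (Leu) → GUA (Val) — missense.
Codon 2: CAG (Gln) → CAU (His) — missense.
Codon 3: UCU (Ser) → UUU (Phe) — missense.
Codon 4: CGA (Arg) → CCA (Pro) — missense.
Codon 6: CCC (Pro) → UCC (Ser) — missense.
Codon 7: UUA (Leu) → UUU (Phe) — missense.
Codon 8: AAU (Asn) → AAA (Lys) — missense.
Synonymous: 0 of 7.

0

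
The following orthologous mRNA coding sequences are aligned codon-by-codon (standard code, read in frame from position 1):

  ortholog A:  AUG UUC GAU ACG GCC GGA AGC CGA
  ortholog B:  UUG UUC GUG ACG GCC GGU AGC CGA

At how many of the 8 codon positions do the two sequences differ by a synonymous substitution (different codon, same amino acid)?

1

Codon 1: AUG Met / UUG Leu — nonsynonymous.
Codon 2: UUC Phe / UUC Phe — identical.
Codon 3: GAU Asp / GUG Val — nonsynonymous.
Codon 4: ACG Thr / ACG Thr — identical.
Codon 5: GCC Ala / GCC Ala — identical.
Codon 6: GGA Gly / GGU Gly — synonymous.
Codon 7: AGC Ser / AGC Ser — identical.
Codon 8: CGA Arg / CGA Arg — identical.
Synonymous differences: 1.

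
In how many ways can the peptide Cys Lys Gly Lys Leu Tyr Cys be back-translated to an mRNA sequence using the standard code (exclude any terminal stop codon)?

Cys: 2 codons.
Lys: 2 codons.
Gly: 4 codons.
Lys: 2 codons.
Leu: 6 codons.
Tyr: 2 codons.
Cys: 2 codons.
2 × 2 × 4 × 2 × 6 × 2 × 2 = 768.

768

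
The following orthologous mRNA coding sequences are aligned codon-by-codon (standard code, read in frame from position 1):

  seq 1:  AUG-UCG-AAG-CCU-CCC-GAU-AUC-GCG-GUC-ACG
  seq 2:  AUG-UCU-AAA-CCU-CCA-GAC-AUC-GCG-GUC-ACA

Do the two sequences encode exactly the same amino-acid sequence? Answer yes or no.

yes

Codon 1: AUG Met / AUG Met — identical.
Codon 2: UCG Ser / UCU Ser — synonymous.
Codon 3: AAG Lys / AAA Lys — synonymous.
Codon 4: CCU Pro / CCU Pro — identical.
Codon 5: CCC Pro / CCA Pro — synonymous.
Codon 6: GAU Asp / GAC Asp — synonymous.
Codon 7: AUC Ile / AUC Ile — identical.
Codon 8: GCG Ala / GCG Ala — identical.
Codon 9: GUC Val / GUC Val — identical.
Codon 10: ACG Thr / ACA Thr — synonymous.
Nonsynonymous differences: 0 → same protein.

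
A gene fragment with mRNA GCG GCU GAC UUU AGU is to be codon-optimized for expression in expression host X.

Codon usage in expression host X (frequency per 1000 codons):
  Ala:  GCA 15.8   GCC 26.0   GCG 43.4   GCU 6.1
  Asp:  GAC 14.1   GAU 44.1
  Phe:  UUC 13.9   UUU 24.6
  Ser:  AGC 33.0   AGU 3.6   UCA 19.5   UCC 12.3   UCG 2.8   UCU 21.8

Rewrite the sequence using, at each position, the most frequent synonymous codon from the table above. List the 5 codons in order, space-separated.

GCG GCG GAU UUU AGC

Codon 1 (Ala): best is GCG at 43.4.
Codon 2 (Ala): best is GCG at 43.4.
Codon 3 (Asp): best is GAU at 44.1.
Codon 4 (Phe): best is UUU at 24.6.
Codon 5 (Ser): best is AGC at 33.0.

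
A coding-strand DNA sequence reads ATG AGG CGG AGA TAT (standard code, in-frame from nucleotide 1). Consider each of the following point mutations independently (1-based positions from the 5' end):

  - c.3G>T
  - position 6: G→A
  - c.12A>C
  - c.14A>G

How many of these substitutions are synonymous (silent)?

Codon 1: ATG (Met) → ATT (Ile) — missense.
Codon 2: AGG (Arg) → AGA (Arg) — synonymous.
Codon 4: AGA (Arg) → AGC (Ser) — missense.
Codon 5: TAT (Tyr) → TGT (Cys) — missense.
Synonymous: 1 of 4.

1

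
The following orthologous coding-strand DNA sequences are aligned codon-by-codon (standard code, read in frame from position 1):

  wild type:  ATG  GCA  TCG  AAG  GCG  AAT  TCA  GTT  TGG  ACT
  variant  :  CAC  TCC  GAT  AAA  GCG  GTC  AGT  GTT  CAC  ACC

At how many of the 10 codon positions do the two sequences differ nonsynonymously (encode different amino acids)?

5

Codon 1: ATG Met / CAC His — nonsynonymous.
Codon 2: GCA Ala / TCC Ser — nonsynonymous.
Codon 3: TCG Ser / GAT Asp — nonsynonymous.
Codon 4: AAG Lys / AAA Lys — synonymous.
Codon 5: GCG Ala / GCG Ala — identical.
Codon 6: AAT Asn / GTC Val — nonsynonymous.
Codon 7: TCA Ser / AGT Ser — synonymous.
Codon 8: GTT Val / GTT Val — identical.
Codon 9: TGG Trp / CAC His — nonsynonymous.
Codon 10: ACT Thr / ACC Thr — synonymous.
Nonsynonymous differences: 5.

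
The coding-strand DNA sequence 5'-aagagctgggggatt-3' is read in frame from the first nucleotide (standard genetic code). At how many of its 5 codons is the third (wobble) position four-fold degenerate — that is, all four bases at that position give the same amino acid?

Codon 1 AAG (Lys): third position 2-fold.
Codon 2 AGC (Ser): third position 2-fold.
Codon 3 TGG (Trp): third position 1-fold.
Codon 4 GGG (Gly): third position 4-fold.
Codon 5 ATT (Ile): third position 3-fold.
Four-fold degenerate third positions: 1.

1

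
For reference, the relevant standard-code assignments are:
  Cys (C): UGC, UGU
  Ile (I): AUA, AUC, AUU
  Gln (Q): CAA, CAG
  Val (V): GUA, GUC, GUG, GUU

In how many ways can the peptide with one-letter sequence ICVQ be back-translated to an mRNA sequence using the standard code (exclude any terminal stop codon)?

48

Ile: 3 codons.
Cys: 2 codons.
Val: 4 codons.
Gln: 2 codons.
3 × 2 × 4 × 2 = 48.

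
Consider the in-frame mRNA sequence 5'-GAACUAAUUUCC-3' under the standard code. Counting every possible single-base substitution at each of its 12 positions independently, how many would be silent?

10

Codon 1 (GAA, Glu): 1 synonymous substitution.
Codon 2 (CUA, Leu): 4 synonymous substitutions.
Codon 3 (AUU, Ile): 2 synonymous substitutions.
Codon 4 (UCC, Ser): 3 synonymous substitutions.
Total: 1 + 4 + 2 + 3 = 10.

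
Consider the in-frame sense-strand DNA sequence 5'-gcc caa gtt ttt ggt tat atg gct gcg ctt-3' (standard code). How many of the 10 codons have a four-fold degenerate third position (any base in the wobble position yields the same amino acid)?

Codon 1 GCC (Ala): third position 4-fold.
Codon 2 CAA (Gln): third position 2-fold.
Codon 3 GTT (Val): third position 4-fold.
Codon 4 TTT (Phe): third position 2-fold.
Codon 5 GGT (Gly): third position 4-fold.
Codon 6 TAT (Tyr): third position 2-fold.
Codon 7 ATG (Met): third position 1-fold.
Codon 8 GCT (Ala): third position 4-fold.
Codon 9 GCG (Ala): third position 4-fold.
Codon 10 CTT (Leu): third position 4-fold.
Four-fold degenerate third positions: 6.

6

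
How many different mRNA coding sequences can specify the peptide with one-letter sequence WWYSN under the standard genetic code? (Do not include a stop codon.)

24

Trp: 1 codon.
Trp: 1 codon.
Tyr: 2 codons.
Ser: 6 codons.
Asn: 2 codons.
1 × 1 × 2 × 6 × 2 = 24.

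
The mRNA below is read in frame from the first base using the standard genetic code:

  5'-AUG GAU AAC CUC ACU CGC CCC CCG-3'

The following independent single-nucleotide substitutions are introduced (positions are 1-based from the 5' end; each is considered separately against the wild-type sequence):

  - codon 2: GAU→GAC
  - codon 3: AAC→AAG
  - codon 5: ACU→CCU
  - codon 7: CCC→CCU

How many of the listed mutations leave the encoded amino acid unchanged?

2

Codon 2: GAU (Asp) → GAC (Asp) — synonymous.
Codon 3: AAC (Asn) → AAG (Lys) — missense.
Codon 5: ACU (Thr) → CCU (Pro) — missense.
Codon 7: CCC (Pro) → CCU (Pro) — synonymous.
Synonymous: 2 of 4.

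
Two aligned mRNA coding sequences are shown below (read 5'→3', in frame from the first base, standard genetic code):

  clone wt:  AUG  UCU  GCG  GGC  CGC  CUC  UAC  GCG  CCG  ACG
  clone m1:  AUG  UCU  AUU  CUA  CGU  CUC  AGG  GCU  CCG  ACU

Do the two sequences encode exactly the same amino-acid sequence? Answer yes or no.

no

Codon 1: AUG Met / AUG Met — identical.
Codon 2: UCU Ser / UCU Ser — identical.
Codon 3: GCG Ala / AUU Ile — nonsynonymous.
Codon 4: GGC Gly / CUA Leu — nonsynonymous.
Codon 5: CGC Arg / CGU Arg — synonymous.
Codon 6: CUC Leu / CUC Leu — identical.
Codon 7: UAC Tyr / AGG Arg — nonsynonymous.
Codon 8: GCG Ala / GCU Ala — synonymous.
Codon 9: CCG Pro / CCG Pro — identical.
Codon 10: ACG Thr / ACU Thr — synonymous.
Nonsynonymous differences: 3 → different protein.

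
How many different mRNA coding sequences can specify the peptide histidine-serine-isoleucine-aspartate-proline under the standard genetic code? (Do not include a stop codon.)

288

His: 2 codons.
Ser: 6 codons.
Ile: 3 codons.
Asp: 2 codons.
Pro: 4 codons.
2 × 6 × 3 × 2 × 4 = 288.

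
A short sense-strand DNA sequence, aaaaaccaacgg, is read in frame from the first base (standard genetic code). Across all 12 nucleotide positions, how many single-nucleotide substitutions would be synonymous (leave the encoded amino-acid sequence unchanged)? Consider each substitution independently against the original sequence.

7

Codon 1 (AAA, Lys): 1 synonymous substitution.
Codon 2 (AAC, Asn): 1 synonymous substitution.
Codon 3 (CAA, Gln): 1 synonymous substitution.
Codon 4 (CGG, Arg): 4 synonymous substitutions.
Total: 1 + 1 + 1 + 4 = 7.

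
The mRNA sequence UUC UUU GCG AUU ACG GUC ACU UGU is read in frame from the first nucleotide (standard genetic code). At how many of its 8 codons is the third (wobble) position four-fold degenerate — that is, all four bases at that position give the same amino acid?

Codon 1 UUC (Phe): third position 2-fold.
Codon 2 UUU (Phe): third position 2-fold.
Codon 3 GCG (Ala): third position 4-fold.
Codon 4 AUU (Ile): third position 3-fold.
Codon 5 ACG (Thr): third position 4-fold.
Codon 6 GUC (Val): third position 4-fold.
Codon 7 ACU (Thr): third position 4-fold.
Codon 8 UGU (Cys): third position 2-fold.
Four-fold degenerate third positions: 4.

4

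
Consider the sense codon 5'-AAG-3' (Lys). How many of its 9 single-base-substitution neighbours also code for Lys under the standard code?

Position 1: none → 0 synonymous.
Position 2: none → 0 synonymous.
Position 3: AAA → 1 synonymous.
Total: 0 + 0 + 1 = 1.

1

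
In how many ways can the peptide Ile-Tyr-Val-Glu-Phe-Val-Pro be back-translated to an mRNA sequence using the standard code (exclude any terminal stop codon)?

1536

Ile: 3 codons.
Tyr: 2 codons.
Val: 4 codons.
Glu: 2 codons.
Phe: 2 codons.
Val: 4 codons.
Pro: 4 codons.
3 × 2 × 4 × 2 × 2 × 4 × 4 = 1536.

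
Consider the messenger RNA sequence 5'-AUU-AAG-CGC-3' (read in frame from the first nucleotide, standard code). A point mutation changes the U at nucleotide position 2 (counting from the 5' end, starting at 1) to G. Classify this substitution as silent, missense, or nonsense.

missense

Position 2 falls in codon 1: AUU → Ile.
After the substitution the codon is AGU → Ser.
Ile ≠ Ser, so this is a missense mutation.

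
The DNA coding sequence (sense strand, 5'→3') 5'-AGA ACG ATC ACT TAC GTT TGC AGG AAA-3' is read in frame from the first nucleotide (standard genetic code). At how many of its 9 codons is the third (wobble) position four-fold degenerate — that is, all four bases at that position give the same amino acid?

3

Codon 1 AGA (Arg): third position 2-fold.
Codon 2 ACG (Thr): third position 4-fold.
Codon 3 ATC (Ile): third position 3-fold.
Codon 4 ACT (Thr): third position 4-fold.
Codon 5 TAC (Tyr): third position 2-fold.
Codon 6 GTT (Val): third position 4-fold.
Codon 7 TGC (Cys): third position 2-fold.
Codon 8 AGG (Arg): third position 2-fold.
Codon 9 AAA (Lys): third position 2-fold.
Four-fold degenerate third positions: 3.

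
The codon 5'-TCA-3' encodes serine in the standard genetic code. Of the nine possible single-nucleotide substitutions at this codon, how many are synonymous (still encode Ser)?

3

Position 1: none → 0 synonymous.
Position 2: none → 0 synonymous.
Position 3: TCT, TCC, TCG → 3 synonymous.
Total: 0 + 0 + 3 = 3.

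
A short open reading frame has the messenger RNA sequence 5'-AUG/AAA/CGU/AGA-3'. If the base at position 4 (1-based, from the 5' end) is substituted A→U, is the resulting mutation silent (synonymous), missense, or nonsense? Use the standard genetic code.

Position 4 falls in codon 2: AAA → Lys.
After the substitution the codon is UAA → Stop.
The new codon is a stop codon, so this is a nonsense mutation.

nonsense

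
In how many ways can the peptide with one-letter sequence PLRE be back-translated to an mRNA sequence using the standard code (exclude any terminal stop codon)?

Pro: 4 codons.
Leu: 6 codons.
Arg: 6 codons.
Glu: 2 codons.
4 × 6 × 6 × 2 = 288.

288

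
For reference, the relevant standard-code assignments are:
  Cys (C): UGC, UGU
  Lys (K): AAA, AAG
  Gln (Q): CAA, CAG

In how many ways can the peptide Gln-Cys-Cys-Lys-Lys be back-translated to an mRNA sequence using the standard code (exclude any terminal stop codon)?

Gln: 2 codons.
Cys: 2 codons.
Cys: 2 codons.
Lys: 2 codons.
Lys: 2 codons.
2 × 2 × 2 × 2 × 2 = 32.

32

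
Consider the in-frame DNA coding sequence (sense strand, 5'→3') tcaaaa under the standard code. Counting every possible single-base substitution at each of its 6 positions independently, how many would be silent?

Codon 1 (TCA, Ser): 3 synonymous substitutions.
Codon 2 (AAA, Lys): 1 synonymous substitution.
Total: 3 + 1 = 4.

4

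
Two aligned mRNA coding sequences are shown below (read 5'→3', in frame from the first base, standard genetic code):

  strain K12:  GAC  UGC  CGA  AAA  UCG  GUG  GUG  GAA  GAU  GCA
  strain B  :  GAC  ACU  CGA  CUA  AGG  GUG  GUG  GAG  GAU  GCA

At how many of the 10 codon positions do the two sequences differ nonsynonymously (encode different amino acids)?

Codon 1: GAC Asp / GAC Asp — identical.
Codon 2: UGC Cys / ACU Thr — nonsynonymous.
Codon 3: CGA Arg / CGA Arg — identical.
Codon 4: AAA Lys / CUA Leu — nonsynonymous.
Codon 5: UCG Ser / AGG Arg — nonsynonymous.
Codon 6: GUG Val / GUG Val — identical.
Codon 7: GUG Val / GUG Val — identical.
Codon 8: GAA Glu / GAG Glu — synonymous.
Codon 9: GAU Asp / GAU Asp — identical.
Codon 10: GCA Ala / GCA Ala — identical.
Nonsynonymous differences: 3.

3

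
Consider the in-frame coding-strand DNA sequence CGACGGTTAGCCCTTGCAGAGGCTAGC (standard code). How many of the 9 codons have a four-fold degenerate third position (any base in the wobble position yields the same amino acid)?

Codon 1 CGA (Arg): third position 4-fold.
Codon 2 CGG (Arg): third position 4-fold.
Codon 3 TTA (Leu): third position 2-fold.
Codon 4 GCC (Ala): third position 4-fold.
Codon 5 CTT (Leu): third position 4-fold.
Codon 6 GCA (Ala): third position 4-fold.
Codon 7 GAG (Glu): third position 2-fold.
Codon 8 GCT (Ala): third position 4-fold.
Codon 9 AGC (Ser): third position 2-fold.
Four-fold degenerate third positions: 6.

6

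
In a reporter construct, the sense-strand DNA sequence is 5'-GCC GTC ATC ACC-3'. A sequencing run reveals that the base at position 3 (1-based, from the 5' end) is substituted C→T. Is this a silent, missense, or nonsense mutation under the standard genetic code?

silent

Position 3 falls in codon 1: GCC → Ala.
After the substitution the codon is GCT → Ala.
Both encode Ala, so the change is synonymous.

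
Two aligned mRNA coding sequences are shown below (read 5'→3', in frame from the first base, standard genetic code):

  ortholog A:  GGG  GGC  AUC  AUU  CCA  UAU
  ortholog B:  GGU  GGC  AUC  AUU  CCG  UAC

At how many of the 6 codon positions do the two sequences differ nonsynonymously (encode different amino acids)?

0

Codon 1: GGG Gly / GGU Gly — synonymous.
Codon 2: GGC Gly / GGC Gly — identical.
Codon 3: AUC Ile / AUC Ile — identical.
Codon 4: AUU Ile / AUU Ile — identical.
Codon 5: CCA Pro / CCG Pro — synonymous.
Codon 6: UAU Tyr / UAC Tyr — synonymous.
Nonsynonymous differences: 0.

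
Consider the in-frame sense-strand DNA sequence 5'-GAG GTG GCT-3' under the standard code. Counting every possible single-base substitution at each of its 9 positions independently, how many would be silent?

Codon 1 (GAG, Glu): 1 synonymous substitution.
Codon 2 (GTG, Val): 3 synonymous substitutions.
Codon 3 (GCT, Ala): 3 synonymous substitutions.
Total: 1 + 3 + 3 = 7.

7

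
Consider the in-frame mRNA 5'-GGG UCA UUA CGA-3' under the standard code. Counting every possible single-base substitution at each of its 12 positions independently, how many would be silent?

12

Codon 1 (GGG, Gly): 3 synonymous substitutions.
Codon 2 (UCA, Ser): 3 synonymous substitutions.
Codon 3 (UUA, Leu): 2 synonymous substitutions.
Codon 4 (CGA, Arg): 4 synonymous substitutions.
Total: 3 + 3 + 2 + 4 = 12.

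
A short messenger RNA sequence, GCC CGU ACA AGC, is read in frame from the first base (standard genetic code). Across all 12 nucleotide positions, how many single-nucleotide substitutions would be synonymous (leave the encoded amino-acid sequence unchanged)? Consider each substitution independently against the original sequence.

10

Codon 1 (GCC, Ala): 3 synonymous substitutions.
Codon 2 (CGU, Arg): 3 synonymous substitutions.
Codon 3 (ACA, Thr): 3 synonymous substitutions.
Codon 4 (AGC, Ser): 1 synonymous substitution.
Total: 3 + 3 + 3 + 1 = 10.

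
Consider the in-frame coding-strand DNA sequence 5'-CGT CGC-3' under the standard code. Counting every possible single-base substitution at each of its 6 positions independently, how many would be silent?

Codon 1 (CGT, Arg): 3 synonymous substitutions.
Codon 2 (CGC, Arg): 3 synonymous substitutions.
Total: 3 + 3 = 6.

6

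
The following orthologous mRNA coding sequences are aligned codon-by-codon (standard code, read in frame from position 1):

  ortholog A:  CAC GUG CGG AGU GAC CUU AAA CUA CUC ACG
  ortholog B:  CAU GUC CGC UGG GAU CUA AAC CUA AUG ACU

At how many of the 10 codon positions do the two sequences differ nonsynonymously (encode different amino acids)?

Codon 1: CAC His / CAU His — synonymous.
Codon 2: GUG Val / GUC Val — synonymous.
Codon 3: CGG Arg / CGC Arg — synonymous.
Codon 4: AGU Ser / UGG Trp — nonsynonymous.
Codon 5: GAC Asp / GAU Asp — synonymous.
Codon 6: CUU Leu / CUA Leu — synonymous.
Codon 7: AAA Lys / AAC Asn — nonsynonymous.
Codon 8: CUA Leu / CUA Leu — identical.
Codon 9: CUC Leu / AUG Met — nonsynonymous.
Codon 10: ACG Thr / ACU Thr — synonymous.
Nonsynonymous differences: 3.

3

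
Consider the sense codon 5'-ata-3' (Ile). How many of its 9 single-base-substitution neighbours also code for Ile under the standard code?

Position 1: none → 0 synonymous.
Position 2: none → 0 synonymous.
Position 3: ATT, ATC → 2 synonymous.
Total: 0 + 0 + 2 = 2.

2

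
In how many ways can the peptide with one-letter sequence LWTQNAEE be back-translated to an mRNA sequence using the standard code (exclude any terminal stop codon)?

1536

Leu: 6 codons.
Trp: 1 codon.
Thr: 4 codons.
Gln: 2 codons.
Asn: 2 codons.
Ala: 4 codons.
Glu: 2 codons.
Glu: 2 codons.
6 × 1 × 4 × 2 × 2 × 4 × 2 × 2 = 1536.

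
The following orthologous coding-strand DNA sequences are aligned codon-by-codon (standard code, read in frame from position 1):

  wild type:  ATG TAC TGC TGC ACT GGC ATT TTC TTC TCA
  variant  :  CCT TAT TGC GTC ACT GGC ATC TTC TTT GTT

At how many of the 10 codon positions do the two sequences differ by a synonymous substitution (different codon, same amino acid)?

Codon 1: ATG Met / CCT Pro — nonsynonymous.
Codon 2: TAC Tyr / TAT Tyr — synonymous.
Codon 3: TGC Cys / TGC Cys — identical.
Codon 4: TGC Cys / GTC Val — nonsynonymous.
Codon 5: ACT Thr / ACT Thr — identical.
Codon 6: GGC Gly / GGC Gly — identical.
Codon 7: ATT Ile / ATC Ile — synonymous.
Codon 8: TTC Phe / TTC Phe — identical.
Codon 9: TTC Phe / TTT Phe — synonymous.
Codon 10: TCA Ser / GTT Val — nonsynonymous.
Synonymous differences: 3.

3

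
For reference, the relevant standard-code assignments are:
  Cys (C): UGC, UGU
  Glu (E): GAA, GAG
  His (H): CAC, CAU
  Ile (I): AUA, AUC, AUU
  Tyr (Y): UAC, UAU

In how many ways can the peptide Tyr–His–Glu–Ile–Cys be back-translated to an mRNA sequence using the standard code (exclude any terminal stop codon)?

Tyr: 2 codons.
His: 2 codons.
Glu: 2 codons.
Ile: 3 codons.
Cys: 2 codons.
2 × 2 × 2 × 3 × 2 = 48.

48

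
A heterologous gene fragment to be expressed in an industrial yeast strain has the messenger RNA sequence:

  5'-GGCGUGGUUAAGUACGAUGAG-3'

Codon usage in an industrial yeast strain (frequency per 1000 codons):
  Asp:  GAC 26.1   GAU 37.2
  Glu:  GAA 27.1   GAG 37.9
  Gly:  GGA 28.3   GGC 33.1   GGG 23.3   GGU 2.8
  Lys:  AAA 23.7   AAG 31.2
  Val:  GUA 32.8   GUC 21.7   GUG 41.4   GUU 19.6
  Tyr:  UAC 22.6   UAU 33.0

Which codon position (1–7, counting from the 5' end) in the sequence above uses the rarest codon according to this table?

3

Codon 1 GGC (Gly): 33.1 per 1000.
Codon 2 GUG (Val): 41.4 per 1000.
Codon 3 GUU (Val): 19.6 per 1000.
Codon 4 AAG (Lys): 31.2 per 1000.
Codon 5 UAC (Tyr): 22.6 per 1000.
Codon 6 GAU (Asp): 37.2 per 1000.
Codon 7 GAG (Glu): 37.9 per 1000.
Lowest frequency is 19.6 at codon 3.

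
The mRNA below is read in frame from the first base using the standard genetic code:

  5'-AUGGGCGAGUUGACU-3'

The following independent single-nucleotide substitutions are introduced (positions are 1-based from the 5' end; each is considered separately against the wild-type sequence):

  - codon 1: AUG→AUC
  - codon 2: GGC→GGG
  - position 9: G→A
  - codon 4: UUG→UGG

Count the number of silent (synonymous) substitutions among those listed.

Codon 1: AUG (Met) → AUC (Ile) — missense.
Codon 2: GGC (Gly) → GGG (Gly) — synonymous.
Codon 3: GAG (Glu) → GAA (Glu) — synonymous.
Codon 4: UUG (Leu) → UGG (Trp) — missense.
Synonymous: 2 of 4.

2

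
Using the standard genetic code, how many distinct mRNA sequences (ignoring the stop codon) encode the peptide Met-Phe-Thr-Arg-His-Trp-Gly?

Met: 1 codon.
Phe: 2 codons.
Thr: 4 codons.
Arg: 6 codons.
His: 2 codons.
Trp: 1 codon.
Gly: 4 codons.
1 × 2 × 4 × 6 × 2 × 1 × 4 = 384.

384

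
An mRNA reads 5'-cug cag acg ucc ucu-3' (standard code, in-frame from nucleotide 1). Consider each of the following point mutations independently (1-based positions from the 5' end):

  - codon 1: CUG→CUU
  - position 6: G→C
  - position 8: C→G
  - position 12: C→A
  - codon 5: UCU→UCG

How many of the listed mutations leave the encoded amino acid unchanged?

3

Codon 1: CUG (Leu) → CUU (Leu) — synonymous.
Codon 2: CAG (Gln) → CAC (His) — missense.
Codon 3: ACG (Thr) → AGG (Arg) — missense.
Codon 4: UCC (Ser) → UCA (Ser) — synonymous.
Codon 5: UCU (Ser) → UCG (Ser) — synonymous.
Synonymous: 3 of 5.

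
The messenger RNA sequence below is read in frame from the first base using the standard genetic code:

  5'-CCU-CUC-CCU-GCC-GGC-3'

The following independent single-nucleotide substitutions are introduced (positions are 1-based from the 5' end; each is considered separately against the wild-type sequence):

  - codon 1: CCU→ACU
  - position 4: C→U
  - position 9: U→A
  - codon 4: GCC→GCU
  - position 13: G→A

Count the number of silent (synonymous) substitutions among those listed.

Codon 1: CCU (Pro) → ACU (Thr) — missense.
Codon 2: CUC (Leu) → UUC (Phe) — missense.
Codon 3: CCU (Pro) → CCA (Pro) — synonymous.
Codon 4: GCC (Ala) → GCU (Ala) — synonymous.
Codon 5: GGC (Gly) → AGC (Ser) — missense.
Synonymous: 2 of 5.

2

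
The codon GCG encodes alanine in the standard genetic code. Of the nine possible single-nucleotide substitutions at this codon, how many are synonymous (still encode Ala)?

Position 1: none → 0 synonymous.
Position 2: none → 0 synonymous.
Position 3: GCT, GCC, GCA → 3 synonymous.
Total: 0 + 0 + 3 = 3.

3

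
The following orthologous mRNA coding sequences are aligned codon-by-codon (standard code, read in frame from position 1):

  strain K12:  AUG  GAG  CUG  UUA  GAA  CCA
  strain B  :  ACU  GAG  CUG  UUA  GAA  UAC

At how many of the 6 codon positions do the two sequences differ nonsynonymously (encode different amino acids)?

2

Codon 1: AUG Met / ACU Thr — nonsynonymous.
Codon 2: GAG Glu / GAG Glu — identical.
Codon 3: CUG Leu / CUG Leu — identical.
Codon 4: UUA Leu / UUA Leu — identical.
Codon 5: GAA Glu / GAA Glu — identical.
Codon 6: CCA Pro / UAC Tyr — nonsynonymous.
Nonsynonymous differences: 2.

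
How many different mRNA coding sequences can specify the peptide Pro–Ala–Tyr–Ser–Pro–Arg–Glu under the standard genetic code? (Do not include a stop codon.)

9216

Pro: 4 codons.
Ala: 4 codons.
Tyr: 2 codons.
Ser: 6 codons.
Pro: 4 codons.
Arg: 6 codons.
Glu: 2 codons.
4 × 4 × 2 × 6 × 4 × 6 × 2 = 9216.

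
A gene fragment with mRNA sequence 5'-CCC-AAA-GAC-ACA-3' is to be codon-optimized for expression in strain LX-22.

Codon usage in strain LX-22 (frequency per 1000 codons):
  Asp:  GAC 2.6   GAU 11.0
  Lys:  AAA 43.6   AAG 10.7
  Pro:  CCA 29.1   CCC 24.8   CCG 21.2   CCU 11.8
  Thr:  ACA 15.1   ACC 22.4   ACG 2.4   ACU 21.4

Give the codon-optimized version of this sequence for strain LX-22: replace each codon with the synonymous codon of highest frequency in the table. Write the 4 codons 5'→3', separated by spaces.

CCA AAA GAU ACC

Codon 1 (Pro): best is CCA at 29.1.
Codon 2 (Lys): best is AAA at 43.6.
Codon 3 (Asp): best is GAU at 11.0.
Codon 4 (Thr): best is ACC at 22.4.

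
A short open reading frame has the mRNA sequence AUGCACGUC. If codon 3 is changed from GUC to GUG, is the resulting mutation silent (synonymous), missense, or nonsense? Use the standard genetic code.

Position 9 falls in codon 3: GUC → Val.
After the substitution the codon is GUG → Val.
Both encode Val, so the change is synonymous.

silent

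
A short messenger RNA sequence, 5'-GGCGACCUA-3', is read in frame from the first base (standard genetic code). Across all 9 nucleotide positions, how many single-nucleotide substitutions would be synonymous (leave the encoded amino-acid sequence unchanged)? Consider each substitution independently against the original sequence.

8

Codon 1 (GGC, Gly): 3 synonymous substitutions.
Codon 2 (GAC, Asp): 1 synonymous substitution.
Codon 3 (CUA, Leu): 4 synonymous substitutions.
Total: 3 + 1 + 4 = 8.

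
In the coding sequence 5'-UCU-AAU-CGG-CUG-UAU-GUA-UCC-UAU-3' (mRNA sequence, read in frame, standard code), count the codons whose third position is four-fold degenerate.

Codon 1 UCU (Ser): third position 4-fold.
Codon 2 AAU (Asn): third position 2-fold.
Codon 3 CGG (Arg): third position 4-fold.
Codon 4 CUG (Leu): third position 4-fold.
Codon 5 UAU (Tyr): third position 2-fold.
Codon 6 GUA (Val): third position 4-fold.
Codon 7 UCC (Ser): third position 4-fold.
Codon 8 UAU (Tyr): third position 2-fold.
Four-fold degenerate third positions: 5.

5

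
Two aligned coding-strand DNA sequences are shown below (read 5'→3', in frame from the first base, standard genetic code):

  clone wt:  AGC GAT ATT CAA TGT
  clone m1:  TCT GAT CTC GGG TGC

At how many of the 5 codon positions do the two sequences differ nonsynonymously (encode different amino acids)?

2

Codon 1: AGC Ser / TCT Ser — synonymous.
Codon 2: GAT Asp / GAT Asp — identical.
Codon 3: ATT Ile / CTC Leu — nonsynonymous.
Codon 4: CAA Gln / GGG Gly — nonsynonymous.
Codon 5: TGT Cys / TGC Cys — synonymous.
Nonsynonymous differences: 2.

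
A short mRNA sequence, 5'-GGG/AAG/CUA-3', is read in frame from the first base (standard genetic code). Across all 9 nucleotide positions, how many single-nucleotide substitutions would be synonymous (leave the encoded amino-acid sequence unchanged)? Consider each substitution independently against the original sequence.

8

Codon 1 (GGG, Gly): 3 synonymous substitutions.
Codon 2 (AAG, Lys): 1 synonymous substitution.
Codon 3 (CUA, Leu): 4 synonymous substitutions.
Total: 3 + 1 + 4 = 8.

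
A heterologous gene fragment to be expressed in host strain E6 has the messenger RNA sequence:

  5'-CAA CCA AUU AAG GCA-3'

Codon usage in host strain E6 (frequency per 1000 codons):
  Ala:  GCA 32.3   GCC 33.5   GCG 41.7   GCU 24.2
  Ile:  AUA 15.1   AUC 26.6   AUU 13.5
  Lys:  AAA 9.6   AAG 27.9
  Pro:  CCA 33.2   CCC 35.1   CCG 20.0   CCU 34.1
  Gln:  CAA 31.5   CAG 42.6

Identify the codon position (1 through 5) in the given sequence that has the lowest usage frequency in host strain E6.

Codon 1 CAA (Gln): 31.5 per 1000.
Codon 2 CCA (Pro): 33.2 per 1000.
Codon 3 AUU (Ile): 13.5 per 1000.
Codon 4 AAG (Lys): 27.9 per 1000.
Codon 5 GCA (Ala): 32.3 per 1000.
Lowest frequency is 13.5 at codon 3.

3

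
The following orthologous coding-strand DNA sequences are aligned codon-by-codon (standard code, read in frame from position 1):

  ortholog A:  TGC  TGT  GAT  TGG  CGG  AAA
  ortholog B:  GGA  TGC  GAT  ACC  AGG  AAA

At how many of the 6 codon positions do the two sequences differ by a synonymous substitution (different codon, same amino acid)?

Codon 1: TGC Cys / GGA Gly — nonsynonymous.
Codon 2: TGT Cys / TGC Cys — synonymous.
Codon 3: GAT Asp / GAT Asp — identical.
Codon 4: TGG Trp / ACC Thr — nonsynonymous.
Codon 5: CGG Arg / AGG Arg — synonymous.
Codon 6: AAA Lys / AAA Lys — identical.
Synonymous differences: 2.

2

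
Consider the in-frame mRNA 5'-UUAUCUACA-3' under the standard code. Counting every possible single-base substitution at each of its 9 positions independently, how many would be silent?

8

Codon 1 (UUA, Leu): 2 synonymous substitutions.
Codon 2 (UCU, Ser): 3 synonymous substitutions.
Codon 3 (ACA, Thr): 3 synonymous substitutions.
Total: 2 + 3 + 3 = 8.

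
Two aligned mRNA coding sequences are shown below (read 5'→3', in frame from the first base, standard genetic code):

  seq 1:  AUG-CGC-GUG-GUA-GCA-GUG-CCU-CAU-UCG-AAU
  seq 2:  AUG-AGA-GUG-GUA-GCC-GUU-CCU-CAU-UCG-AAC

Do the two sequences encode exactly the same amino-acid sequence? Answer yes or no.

yes

Codon 1: AUG Met / AUG Met — identical.
Codon 2: CGC Arg / AGA Arg — synonymous.
Codon 3: GUG Val / GUG Val — identical.
Codon 4: GUA Val / GUA Val — identical.
Codon 5: GCA Ala / GCC Ala — synonymous.
Codon 6: GUG Val / GUU Val — synonymous.
Codon 7: CCU Pro / CCU Pro — identical.
Codon 8: CAU His / CAU His — identical.
Codon 9: UCG Ser / UCG Ser — identical.
Codon 10: AAU Asn / AAC Asn — synonymous.
Nonsynonymous differences: 0 → same protein.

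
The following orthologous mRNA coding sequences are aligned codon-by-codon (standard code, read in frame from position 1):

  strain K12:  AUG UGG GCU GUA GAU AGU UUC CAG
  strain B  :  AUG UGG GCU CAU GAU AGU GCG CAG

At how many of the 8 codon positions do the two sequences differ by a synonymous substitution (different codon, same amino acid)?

Codon 1: AUG Met / AUG Met — identical.
Codon 2: UGG Trp / UGG Trp — identical.
Codon 3: GCU Ala / GCU Ala — identical.
Codon 4: GUA Val / CAU His — nonsynonymous.
Codon 5: GAU Asp / GAU Asp — identical.
Codon 6: AGU Ser / AGU Ser — identical.
Codon 7: UUC Phe / GCG Ala — nonsynonymous.
Codon 8: CAG Gln / CAG Gln — identical.
Synonymous differences: 0.

0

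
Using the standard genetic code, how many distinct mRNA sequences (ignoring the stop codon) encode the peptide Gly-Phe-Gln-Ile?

48

Gly: 4 codons.
Phe: 2 codons.
Gln: 2 codons.
Ile: 3 codons.
4 × 2 × 2 × 3 = 48.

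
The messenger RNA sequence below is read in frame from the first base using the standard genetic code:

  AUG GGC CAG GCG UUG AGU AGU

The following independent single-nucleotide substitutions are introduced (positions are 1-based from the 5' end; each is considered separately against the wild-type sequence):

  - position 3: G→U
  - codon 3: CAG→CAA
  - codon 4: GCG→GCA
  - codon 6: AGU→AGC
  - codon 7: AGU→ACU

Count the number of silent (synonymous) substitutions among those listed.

3

Codon 1: AUG (Met) → AUU (Ile) — missense.
Codon 3: CAG (Gln) → CAA (Gln) — synonymous.
Codon 4: GCG (Ala) → GCA (Ala) — synonymous.
Codon 6: AGU (Ser) → AGC (Ser) — synonymous.
Codon 7: AGU (Ser) → ACU (Thr) — missense.
Synonymous: 3 of 5.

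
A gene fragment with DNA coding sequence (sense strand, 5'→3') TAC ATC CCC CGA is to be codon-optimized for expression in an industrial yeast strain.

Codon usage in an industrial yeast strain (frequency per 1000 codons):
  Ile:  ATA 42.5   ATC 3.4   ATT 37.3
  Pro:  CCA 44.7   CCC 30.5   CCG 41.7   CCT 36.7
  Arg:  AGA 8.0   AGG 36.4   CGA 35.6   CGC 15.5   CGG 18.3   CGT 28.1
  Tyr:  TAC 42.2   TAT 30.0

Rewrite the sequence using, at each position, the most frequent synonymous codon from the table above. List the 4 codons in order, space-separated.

TAC ATA CCA AGG

Codon 1 (Tyr): best is TAC at 42.2.
Codon 2 (Ile): best is ATA at 42.5.
Codon 3 (Pro): best is CCA at 44.7.
Codon 4 (Arg): best is AGG at 36.4.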